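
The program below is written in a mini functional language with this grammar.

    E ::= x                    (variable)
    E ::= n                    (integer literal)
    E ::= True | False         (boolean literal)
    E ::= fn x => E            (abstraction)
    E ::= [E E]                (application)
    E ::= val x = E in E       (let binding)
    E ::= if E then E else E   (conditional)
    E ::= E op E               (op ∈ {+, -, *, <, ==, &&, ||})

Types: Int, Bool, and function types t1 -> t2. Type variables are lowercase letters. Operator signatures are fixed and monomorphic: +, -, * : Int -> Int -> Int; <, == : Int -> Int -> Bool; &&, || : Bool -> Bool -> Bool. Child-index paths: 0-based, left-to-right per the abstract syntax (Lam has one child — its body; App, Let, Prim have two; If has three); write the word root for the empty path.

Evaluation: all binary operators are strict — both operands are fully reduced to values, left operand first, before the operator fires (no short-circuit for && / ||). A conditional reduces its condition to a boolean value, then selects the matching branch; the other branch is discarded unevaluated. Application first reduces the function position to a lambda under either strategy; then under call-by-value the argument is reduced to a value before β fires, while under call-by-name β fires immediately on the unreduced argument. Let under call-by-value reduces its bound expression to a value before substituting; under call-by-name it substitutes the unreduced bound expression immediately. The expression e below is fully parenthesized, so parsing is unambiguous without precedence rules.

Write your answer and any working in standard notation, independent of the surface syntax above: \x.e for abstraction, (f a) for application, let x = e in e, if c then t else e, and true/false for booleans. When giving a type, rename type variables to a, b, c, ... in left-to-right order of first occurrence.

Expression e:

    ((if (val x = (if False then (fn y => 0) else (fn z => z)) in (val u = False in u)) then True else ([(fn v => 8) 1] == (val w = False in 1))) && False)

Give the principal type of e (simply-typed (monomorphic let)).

Answer: Bool

Trace:
  unify Bool ~ Bool
\y._ : a -> Int
z : b
\z._ : b -> b
  unify a -> Int ~ b -> b
  unify a ~ b
  unify Int ~ b
let x : Int -> Int
let u : Bool
u : Bool
  unify Bool ~ Bool
\v._ : c -> Int
  unify c -> Int ~ Int -> d
  unify c ~ Int
  unify Int ~ d
_ _ : Int
  unify Int ~ Int
let w : Bool
  unify Int ~ Int
  unify Bool ~ Bool
  unify Bool ~ Bool
  unify Bool ~ Bool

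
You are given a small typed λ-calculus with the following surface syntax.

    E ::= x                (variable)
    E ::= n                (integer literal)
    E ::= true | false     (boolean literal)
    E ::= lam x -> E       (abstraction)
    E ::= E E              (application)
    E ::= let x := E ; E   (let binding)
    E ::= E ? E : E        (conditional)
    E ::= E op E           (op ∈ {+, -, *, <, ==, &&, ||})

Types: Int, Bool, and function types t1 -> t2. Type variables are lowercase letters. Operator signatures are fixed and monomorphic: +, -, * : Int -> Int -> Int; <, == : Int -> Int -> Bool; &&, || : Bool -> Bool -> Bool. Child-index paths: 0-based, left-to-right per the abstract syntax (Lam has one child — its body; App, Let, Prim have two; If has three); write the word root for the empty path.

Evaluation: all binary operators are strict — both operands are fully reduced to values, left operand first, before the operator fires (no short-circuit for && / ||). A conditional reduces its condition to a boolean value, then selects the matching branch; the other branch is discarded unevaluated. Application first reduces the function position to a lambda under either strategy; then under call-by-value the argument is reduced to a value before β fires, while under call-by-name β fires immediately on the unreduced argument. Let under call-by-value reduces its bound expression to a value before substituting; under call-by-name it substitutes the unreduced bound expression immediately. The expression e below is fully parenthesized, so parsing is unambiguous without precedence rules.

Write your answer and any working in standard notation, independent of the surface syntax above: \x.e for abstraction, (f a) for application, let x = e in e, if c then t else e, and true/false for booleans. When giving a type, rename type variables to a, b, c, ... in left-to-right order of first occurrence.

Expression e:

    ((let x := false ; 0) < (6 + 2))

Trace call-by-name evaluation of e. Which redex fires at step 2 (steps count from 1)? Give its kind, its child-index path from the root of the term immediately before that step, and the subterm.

Derivation:
step 0: ((let x = false in 0) < (6 + 2))
step 1: [let@0] (0 < (6 + 2))
step 2: [delta@1] (0 < 8)

Answer: delta at 1 : (6 + 2)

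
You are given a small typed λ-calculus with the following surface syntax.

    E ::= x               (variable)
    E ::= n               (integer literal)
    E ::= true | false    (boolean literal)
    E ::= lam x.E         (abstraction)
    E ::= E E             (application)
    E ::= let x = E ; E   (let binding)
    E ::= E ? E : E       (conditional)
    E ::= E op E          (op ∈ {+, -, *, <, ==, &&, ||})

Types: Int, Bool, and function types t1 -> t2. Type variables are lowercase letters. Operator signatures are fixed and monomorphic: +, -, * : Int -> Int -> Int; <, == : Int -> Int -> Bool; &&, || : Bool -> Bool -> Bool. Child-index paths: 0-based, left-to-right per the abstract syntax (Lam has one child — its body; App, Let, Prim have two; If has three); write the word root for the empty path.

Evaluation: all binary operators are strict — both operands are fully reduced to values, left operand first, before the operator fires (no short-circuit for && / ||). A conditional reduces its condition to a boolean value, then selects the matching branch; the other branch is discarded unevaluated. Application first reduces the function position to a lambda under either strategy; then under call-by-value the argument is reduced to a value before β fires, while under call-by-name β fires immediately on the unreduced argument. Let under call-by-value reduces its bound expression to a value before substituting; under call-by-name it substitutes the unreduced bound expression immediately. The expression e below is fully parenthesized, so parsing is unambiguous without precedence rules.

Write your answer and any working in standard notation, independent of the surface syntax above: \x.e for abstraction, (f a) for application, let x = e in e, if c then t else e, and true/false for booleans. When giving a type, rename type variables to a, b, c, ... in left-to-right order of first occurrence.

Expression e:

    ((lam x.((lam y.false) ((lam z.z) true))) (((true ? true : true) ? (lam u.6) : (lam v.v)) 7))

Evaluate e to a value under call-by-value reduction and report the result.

Trace:
step 0: ((\x.((\y.false) ((\z.z) true))) ((if (if true then true else true) then (\u.6) else (\v.v)) 7))
step 1: [if@1.0.0] ((\x.((\y.false) ((\z.z) true))) ((if true then (\u.6) else (\v.v)) 7))
step 2: [if@1.0] ((\x.((\y.false) ((\z.z) true))) ((\u.6) 7))
step 3: [beta@1] ((\x.((\y.false) ((\z.z) true))) 6)
step 4: [beta@root] ((\y.false) ((\z.z) true))
step 5: [beta@1] ((\y.false) true)
step 6: [beta@root] false

Answer: false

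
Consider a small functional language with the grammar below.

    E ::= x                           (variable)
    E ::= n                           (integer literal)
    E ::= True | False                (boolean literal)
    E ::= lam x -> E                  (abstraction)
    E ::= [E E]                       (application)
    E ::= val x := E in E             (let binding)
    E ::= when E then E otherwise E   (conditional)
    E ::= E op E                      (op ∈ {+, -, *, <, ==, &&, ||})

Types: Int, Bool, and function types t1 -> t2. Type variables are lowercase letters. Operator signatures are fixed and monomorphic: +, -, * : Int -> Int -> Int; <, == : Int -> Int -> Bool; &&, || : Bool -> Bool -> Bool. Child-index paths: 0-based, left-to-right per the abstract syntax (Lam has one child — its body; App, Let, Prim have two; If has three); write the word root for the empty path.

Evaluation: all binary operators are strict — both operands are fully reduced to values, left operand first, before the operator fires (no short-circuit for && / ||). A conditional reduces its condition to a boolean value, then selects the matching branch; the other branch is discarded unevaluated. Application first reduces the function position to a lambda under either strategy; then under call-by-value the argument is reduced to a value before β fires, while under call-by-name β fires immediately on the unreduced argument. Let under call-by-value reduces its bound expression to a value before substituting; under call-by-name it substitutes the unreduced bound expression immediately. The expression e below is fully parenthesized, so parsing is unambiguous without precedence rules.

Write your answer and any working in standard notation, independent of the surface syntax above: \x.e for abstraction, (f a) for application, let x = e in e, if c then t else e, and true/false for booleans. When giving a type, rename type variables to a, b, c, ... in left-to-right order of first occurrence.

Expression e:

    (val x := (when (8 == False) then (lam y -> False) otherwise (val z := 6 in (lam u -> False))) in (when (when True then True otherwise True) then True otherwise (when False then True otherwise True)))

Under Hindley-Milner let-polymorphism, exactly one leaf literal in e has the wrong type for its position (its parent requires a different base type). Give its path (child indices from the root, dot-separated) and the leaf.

Trace:
  unify Int ~ Int
  unify Bool ~ Int
  FAIL: mismatch Bool ~ Int

Answer: 0.0.1 : false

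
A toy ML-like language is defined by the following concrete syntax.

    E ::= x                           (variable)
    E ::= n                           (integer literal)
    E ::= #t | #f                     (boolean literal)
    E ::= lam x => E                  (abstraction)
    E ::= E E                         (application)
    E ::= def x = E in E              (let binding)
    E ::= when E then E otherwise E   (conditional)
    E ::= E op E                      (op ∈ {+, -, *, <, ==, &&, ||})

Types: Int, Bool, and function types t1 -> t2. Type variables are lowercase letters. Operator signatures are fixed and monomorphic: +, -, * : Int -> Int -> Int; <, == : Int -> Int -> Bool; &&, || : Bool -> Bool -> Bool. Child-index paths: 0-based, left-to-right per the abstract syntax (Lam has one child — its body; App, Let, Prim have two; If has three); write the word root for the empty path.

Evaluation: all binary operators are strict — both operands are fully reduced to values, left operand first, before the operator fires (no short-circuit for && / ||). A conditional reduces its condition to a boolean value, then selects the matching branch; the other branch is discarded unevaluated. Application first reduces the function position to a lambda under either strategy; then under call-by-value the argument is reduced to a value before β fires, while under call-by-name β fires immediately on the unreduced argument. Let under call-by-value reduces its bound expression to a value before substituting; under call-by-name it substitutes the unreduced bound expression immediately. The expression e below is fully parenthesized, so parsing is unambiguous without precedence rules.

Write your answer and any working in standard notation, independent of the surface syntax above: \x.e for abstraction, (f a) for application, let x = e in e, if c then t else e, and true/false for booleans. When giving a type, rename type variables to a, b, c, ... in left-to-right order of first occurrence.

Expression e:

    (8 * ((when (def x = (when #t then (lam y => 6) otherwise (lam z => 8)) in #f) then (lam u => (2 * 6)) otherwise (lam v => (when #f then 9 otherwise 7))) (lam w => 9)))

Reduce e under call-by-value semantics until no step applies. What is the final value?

Answer: 56

Derivation:
step 0: (8 * ((if (let x = (if true then (\y.6) else (\z.8)) in false) then (\u.(2 * 6)) else (\v.(if false then 9 else 7))) (\w.9)))
step 1: [if@1.0.0.0] (8 * ((if (let x = (\y.6) in false) then (\u.(2 * 6)) else (\v.(if false then 9 else 7))) (\w.9)))
step 2: [let@1.0.0] (8 * ((if false then (\u.(2 * 6)) else (\v.(if false then 9 else 7))) (\w.9)))
step 3: [if@1.0] (8 * ((\v.(if false then 9 else 7)) (\w.9)))
step 4: [beta@1] (8 * (if false then 9 else 7))
step 5: [if@1] (8 * 7)
step 6: [delta@root] 56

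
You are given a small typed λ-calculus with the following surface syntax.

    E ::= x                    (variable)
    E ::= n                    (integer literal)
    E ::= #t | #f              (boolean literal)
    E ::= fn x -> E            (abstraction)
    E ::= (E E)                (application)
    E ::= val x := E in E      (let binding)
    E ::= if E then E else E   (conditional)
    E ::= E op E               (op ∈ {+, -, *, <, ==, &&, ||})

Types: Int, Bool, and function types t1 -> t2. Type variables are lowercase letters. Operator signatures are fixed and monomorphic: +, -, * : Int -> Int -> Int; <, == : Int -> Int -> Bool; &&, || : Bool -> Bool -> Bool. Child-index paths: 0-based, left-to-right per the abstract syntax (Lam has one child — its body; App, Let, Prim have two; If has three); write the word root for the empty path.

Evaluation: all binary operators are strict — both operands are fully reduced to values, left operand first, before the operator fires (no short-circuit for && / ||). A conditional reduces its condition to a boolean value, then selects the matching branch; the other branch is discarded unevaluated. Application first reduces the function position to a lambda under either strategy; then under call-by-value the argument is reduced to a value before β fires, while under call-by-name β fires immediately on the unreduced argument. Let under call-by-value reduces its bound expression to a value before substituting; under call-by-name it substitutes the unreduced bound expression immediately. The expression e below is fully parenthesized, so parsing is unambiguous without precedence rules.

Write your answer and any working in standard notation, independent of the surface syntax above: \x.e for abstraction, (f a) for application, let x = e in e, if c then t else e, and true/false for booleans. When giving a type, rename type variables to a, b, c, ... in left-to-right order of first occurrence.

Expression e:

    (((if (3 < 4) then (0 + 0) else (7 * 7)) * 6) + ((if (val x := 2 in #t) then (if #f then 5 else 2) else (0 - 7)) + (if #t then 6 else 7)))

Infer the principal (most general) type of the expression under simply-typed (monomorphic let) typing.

Working:
  unify Int ~ Int
  unify Int ~ Int
  unify Bool ~ Bool
  unify Int ~ Int
  unify Int ~ Int
  unify Int ~ Int
  unify Int ~ Int
  unify Int ~ Int
  unify Int ~ Int
  unify Int ~ Int
  unify Int ~ Int
let x : Int
  unify Bool ~ Bool
  unify Bool ~ Bool
  unify Int ~ Int
  unify Int ~ Int
  unify Int ~ Int
  unify Int ~ Int
  unify Int ~ Int
  unify Bool ~ Bool
  unify Int ~ Int
  unify Int ~ Int
  unify Int ~ Int

Answer: Int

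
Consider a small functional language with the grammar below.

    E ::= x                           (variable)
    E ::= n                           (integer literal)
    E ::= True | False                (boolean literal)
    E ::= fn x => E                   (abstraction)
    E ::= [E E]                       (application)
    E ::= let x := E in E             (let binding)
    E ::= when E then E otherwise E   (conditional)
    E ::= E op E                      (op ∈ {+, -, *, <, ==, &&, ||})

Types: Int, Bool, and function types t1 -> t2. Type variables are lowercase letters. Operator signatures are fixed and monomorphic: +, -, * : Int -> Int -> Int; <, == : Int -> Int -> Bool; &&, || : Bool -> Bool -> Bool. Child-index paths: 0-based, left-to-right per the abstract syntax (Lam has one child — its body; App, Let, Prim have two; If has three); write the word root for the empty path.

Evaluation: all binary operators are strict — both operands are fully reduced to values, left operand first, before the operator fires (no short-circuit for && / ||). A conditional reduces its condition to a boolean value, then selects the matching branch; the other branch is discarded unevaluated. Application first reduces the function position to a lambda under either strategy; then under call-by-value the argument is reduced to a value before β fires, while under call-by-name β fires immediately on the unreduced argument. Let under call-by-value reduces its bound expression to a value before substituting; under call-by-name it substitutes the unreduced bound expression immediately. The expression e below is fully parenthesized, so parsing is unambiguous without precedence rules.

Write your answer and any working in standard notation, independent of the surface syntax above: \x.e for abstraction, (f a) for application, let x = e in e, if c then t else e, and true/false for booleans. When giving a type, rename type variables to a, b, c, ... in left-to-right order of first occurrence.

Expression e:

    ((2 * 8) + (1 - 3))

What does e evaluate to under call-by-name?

Answer: 14

Working:
step 0: ((2 * 8) + (1 - 3))
step 1: [delta@0] (16 + (1 - 3))
step 2: [delta@1] (16 + -2)
step 3: [delta@root] 14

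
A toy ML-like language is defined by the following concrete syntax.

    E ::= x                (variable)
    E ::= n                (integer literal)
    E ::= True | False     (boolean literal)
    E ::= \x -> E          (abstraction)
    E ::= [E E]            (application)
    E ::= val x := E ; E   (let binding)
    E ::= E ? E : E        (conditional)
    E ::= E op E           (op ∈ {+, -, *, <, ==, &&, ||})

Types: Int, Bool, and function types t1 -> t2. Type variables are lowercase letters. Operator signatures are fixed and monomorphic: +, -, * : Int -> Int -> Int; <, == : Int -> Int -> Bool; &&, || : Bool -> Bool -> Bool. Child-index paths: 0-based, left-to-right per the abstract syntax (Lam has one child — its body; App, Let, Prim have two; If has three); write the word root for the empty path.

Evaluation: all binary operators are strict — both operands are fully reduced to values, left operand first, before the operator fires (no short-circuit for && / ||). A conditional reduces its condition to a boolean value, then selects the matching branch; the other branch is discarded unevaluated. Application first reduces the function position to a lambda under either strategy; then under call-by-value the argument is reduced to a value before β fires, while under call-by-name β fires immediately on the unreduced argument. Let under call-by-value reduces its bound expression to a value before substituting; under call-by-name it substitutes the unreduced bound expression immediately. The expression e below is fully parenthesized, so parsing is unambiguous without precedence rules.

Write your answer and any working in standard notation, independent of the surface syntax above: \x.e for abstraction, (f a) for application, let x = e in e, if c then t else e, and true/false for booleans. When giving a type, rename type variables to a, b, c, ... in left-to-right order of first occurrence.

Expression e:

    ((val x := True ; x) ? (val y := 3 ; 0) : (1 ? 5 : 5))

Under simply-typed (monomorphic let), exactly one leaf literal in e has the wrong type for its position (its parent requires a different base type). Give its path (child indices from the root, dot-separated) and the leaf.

Answer: 2.0 : 1

Derivation:
let x : Bool
x : Bool
  unify Bool ~ Bool
let y : Int
  unify Int ~ Bool
  FAIL: mismatch Int ~ Bool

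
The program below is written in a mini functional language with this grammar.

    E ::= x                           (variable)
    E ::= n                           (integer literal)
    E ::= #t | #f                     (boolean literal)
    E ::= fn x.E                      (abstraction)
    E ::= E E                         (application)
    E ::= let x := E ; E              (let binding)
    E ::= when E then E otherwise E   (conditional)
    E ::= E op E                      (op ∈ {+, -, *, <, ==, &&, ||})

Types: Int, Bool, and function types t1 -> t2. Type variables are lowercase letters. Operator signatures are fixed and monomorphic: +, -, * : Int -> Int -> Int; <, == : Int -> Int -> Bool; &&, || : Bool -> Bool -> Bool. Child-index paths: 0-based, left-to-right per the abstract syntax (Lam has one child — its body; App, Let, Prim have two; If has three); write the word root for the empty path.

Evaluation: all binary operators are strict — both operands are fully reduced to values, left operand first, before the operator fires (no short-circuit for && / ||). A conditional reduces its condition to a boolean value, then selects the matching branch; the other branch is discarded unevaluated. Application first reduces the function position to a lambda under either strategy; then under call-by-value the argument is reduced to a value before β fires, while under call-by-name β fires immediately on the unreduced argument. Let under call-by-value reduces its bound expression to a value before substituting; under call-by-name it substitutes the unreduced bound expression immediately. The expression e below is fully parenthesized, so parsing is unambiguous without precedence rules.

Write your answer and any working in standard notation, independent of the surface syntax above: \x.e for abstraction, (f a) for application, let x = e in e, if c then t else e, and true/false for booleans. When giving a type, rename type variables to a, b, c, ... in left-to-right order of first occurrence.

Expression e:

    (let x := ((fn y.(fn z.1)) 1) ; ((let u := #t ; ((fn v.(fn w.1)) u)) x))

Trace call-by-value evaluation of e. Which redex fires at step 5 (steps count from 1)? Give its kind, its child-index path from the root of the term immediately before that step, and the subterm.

Answer: beta at root : ((\w.1) (\z.1))

Trace:
step 0: (let x = ((\y.(\z.1)) 1) in ((let u = true in ((\v.(\w.1)) u)) x))
step 1: [beta@0] (let x = (\z.1) in ((let u = true in ((\v.(\w.1)) u)) x))
step 2: [let@root] ((let u = true in ((\v.(\w.1)) u)) (\z.1))
step 3: [let@0] (((\v.(\w.1)) true) (\z.1))
step 4: [beta@0] ((\w.1) (\z.1))
step 5: [beta@root] 1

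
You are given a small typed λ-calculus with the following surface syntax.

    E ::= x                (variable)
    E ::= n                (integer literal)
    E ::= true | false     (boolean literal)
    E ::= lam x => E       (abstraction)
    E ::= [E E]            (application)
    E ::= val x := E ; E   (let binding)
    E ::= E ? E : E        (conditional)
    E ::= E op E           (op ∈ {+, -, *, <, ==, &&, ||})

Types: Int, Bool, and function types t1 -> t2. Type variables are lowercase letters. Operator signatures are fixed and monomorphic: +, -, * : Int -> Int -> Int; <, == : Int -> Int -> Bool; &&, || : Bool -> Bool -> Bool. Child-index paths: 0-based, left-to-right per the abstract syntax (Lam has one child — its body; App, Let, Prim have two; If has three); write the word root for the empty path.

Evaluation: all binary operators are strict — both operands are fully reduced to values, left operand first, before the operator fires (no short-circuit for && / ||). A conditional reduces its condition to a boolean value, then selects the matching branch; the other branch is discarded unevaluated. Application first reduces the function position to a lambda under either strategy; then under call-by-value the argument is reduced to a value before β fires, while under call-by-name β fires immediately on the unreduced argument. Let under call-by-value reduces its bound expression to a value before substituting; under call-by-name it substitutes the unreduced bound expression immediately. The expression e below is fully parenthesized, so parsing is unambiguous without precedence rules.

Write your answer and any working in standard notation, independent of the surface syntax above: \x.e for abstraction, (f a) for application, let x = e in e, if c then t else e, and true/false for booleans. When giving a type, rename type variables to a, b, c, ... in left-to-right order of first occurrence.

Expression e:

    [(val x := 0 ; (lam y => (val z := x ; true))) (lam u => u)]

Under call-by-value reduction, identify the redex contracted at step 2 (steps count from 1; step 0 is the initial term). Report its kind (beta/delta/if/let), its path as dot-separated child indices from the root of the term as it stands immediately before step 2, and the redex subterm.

Answer: beta at root : ((\y.(let z = 0 in true)) (\u.u))

Trace:
step 0: ((let x = 0 in (\y.(let z = x in true))) (\u.u))
step 1: [let@0] ((\y.(let z = 0 in true)) (\u.u))
step 2: [beta@root] (let z = 0 in true)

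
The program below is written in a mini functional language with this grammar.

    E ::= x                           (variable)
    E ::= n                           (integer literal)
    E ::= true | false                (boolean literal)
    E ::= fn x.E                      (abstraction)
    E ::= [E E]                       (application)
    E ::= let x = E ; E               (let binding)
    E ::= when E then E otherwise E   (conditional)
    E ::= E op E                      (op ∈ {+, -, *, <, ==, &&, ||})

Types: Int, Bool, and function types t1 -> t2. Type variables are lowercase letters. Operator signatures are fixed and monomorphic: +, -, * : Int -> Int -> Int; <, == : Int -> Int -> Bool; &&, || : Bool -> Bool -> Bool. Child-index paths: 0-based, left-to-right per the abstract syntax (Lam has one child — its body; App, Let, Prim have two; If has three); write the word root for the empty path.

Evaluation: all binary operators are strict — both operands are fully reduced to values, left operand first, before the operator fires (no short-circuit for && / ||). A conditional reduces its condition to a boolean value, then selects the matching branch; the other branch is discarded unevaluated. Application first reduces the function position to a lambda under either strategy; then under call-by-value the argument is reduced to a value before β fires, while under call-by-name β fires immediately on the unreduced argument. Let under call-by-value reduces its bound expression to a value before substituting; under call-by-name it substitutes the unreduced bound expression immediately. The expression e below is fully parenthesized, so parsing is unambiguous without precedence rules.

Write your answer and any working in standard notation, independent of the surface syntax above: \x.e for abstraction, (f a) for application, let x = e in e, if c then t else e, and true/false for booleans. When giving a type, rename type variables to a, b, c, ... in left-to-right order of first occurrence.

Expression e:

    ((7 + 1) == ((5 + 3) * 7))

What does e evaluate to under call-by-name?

Working:
step 0: ((7 + 1) == ((5 + 3) * 7))
step 1: [delta@0] (8 == ((5 + 3) * 7))
step 2: [delta@1.0] (8 == (8 * 7))
step 3: [delta@1] (8 == 56)
step 4: [delta@root] false

Answer: false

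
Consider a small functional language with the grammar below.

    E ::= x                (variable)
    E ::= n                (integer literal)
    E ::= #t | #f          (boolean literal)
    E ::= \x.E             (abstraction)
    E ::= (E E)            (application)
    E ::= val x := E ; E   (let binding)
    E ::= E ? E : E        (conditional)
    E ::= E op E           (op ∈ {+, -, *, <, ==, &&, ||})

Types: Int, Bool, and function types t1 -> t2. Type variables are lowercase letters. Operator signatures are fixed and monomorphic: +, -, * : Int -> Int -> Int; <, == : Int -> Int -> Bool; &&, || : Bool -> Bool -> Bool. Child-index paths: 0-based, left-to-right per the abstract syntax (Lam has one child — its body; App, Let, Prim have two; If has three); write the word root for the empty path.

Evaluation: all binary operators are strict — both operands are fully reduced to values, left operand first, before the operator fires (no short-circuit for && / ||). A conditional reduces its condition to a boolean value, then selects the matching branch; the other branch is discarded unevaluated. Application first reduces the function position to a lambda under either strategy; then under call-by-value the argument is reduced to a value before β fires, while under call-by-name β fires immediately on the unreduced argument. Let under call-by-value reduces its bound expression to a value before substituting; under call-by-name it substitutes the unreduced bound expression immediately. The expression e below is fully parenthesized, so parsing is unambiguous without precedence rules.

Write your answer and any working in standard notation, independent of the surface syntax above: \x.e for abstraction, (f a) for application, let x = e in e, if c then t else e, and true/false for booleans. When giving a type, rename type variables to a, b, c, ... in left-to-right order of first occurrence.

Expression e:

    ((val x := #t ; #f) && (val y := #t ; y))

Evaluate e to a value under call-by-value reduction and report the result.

Answer: false

Working:
step 0: ((let x = true in false) && (let y = true in y))
step 1: [let@0] (false && (let y = true in y))
step 2: [let@1] (false && true)
step 3: [delta@root] false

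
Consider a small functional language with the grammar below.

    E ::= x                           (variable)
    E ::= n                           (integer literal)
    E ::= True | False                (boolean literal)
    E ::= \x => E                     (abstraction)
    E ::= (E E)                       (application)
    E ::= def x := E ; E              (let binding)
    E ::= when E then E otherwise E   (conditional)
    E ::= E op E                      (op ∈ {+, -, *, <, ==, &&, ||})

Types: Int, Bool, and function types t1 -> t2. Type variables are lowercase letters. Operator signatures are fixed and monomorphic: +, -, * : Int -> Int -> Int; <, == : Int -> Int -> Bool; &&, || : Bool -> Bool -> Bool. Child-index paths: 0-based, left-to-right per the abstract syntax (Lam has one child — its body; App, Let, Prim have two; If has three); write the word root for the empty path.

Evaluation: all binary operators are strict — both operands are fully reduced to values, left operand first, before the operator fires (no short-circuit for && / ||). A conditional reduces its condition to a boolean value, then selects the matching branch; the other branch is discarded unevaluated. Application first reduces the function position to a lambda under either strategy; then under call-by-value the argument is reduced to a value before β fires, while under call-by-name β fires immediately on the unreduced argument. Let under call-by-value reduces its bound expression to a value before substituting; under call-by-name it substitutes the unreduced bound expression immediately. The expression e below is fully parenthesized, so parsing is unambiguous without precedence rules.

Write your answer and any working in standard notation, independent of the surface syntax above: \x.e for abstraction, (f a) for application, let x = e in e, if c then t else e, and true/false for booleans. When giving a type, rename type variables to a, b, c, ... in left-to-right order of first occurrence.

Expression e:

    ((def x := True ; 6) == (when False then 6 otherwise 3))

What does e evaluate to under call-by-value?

Derivation:
step 0: ((let x = true in 6) == (if false then 6 else 3))
step 1: [let@0] (6 == (if false then 6 else 3))
step 2: [if@1] (6 == 3)
step 3: [delta@root] false

Answer: false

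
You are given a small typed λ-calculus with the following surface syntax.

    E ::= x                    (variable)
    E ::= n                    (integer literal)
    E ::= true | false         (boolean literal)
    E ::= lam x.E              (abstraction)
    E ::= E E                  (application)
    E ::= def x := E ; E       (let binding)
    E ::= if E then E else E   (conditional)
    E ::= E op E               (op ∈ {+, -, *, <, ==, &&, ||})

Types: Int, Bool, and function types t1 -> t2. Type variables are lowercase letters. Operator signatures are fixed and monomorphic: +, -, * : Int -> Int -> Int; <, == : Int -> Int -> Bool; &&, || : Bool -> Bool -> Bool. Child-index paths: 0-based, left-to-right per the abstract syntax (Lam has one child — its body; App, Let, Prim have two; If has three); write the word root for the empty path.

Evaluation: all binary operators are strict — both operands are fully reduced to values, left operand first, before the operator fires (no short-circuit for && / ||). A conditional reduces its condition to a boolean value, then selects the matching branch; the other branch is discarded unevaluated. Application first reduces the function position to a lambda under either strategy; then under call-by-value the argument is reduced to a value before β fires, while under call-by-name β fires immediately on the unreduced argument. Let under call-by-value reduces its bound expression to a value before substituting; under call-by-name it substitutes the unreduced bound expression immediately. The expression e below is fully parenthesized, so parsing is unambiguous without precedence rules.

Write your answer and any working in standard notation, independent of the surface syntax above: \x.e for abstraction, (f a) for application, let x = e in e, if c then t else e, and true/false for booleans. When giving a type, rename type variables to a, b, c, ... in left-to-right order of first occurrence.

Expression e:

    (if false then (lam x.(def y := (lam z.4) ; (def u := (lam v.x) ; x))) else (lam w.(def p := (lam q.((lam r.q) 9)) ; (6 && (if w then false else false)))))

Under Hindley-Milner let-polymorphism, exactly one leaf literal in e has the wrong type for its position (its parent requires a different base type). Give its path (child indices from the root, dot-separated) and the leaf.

Answer: 2.0.1.0 : 6

Trace:
  unify Bool ~ Bool
\z._ : b -> Int
let y : forall. b -> Int
x : a
\v._ : c -> a
let u : forall. c -> a
x : a
\x._ : a -> a
q : e
\r._ : f -> e
  unify f -> e ~ Int -> g
  unify f ~ Int
  unify e ~ g
_ _ : g
\q._ : g -> g
let p : forall. g -> g
  unify Int ~ Bool
  FAIL: mismatch Int ~ Bool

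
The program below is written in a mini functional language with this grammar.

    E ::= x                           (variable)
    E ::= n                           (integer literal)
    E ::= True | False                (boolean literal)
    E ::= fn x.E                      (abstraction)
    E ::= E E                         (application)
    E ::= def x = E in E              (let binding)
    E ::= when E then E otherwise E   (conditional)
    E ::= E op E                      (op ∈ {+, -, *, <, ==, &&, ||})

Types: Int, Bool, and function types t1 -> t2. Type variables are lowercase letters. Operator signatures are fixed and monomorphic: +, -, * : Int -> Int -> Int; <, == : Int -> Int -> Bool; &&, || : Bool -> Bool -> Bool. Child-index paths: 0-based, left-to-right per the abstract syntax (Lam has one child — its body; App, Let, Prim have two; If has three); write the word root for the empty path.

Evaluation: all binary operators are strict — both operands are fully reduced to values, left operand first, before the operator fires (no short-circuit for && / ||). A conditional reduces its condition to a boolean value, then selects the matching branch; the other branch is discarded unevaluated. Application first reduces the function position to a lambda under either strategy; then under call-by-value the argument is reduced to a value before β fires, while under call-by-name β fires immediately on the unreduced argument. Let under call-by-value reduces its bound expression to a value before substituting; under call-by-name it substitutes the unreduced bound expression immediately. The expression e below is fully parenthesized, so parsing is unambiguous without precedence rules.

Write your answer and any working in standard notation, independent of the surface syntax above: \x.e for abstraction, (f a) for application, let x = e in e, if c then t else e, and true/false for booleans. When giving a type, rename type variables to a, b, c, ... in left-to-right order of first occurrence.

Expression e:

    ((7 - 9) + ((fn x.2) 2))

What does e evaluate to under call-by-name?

Derivation:
step 0: ((7 - 9) + ((\x.2) 2))
step 1: [delta@0] (-2 + ((\x.2) 2))
step 2: [beta@1] (-2 + 2)
step 3: [delta@root] 0

Answer: 0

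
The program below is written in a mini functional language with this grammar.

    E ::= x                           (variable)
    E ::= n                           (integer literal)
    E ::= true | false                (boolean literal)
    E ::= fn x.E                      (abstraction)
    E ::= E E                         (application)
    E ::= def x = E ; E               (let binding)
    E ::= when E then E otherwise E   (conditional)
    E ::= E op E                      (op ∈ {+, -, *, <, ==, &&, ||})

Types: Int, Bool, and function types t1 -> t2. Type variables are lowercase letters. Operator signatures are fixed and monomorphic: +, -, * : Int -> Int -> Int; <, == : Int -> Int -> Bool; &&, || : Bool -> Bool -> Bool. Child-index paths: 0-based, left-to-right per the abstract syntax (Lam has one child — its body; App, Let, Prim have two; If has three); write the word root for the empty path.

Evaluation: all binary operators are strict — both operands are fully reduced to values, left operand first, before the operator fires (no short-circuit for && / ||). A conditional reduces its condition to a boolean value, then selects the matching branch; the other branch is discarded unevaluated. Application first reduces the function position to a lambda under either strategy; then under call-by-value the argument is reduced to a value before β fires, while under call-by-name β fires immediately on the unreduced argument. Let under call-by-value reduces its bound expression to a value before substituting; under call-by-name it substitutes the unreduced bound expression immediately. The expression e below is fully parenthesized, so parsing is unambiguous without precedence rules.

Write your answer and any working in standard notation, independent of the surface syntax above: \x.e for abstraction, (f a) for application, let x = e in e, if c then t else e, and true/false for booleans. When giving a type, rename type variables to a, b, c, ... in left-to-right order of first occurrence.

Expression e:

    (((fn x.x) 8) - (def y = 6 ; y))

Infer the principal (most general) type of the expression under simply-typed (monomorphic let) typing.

Answer: Int

Working:
x : a
\x._ : a -> a
  unify a -> a ~ Int -> b
  unify a ~ Int
  unify Int ~ b
_ _ : Int
  unify Int ~ Int
let y : Int
y : Int
  unify Int ~ Int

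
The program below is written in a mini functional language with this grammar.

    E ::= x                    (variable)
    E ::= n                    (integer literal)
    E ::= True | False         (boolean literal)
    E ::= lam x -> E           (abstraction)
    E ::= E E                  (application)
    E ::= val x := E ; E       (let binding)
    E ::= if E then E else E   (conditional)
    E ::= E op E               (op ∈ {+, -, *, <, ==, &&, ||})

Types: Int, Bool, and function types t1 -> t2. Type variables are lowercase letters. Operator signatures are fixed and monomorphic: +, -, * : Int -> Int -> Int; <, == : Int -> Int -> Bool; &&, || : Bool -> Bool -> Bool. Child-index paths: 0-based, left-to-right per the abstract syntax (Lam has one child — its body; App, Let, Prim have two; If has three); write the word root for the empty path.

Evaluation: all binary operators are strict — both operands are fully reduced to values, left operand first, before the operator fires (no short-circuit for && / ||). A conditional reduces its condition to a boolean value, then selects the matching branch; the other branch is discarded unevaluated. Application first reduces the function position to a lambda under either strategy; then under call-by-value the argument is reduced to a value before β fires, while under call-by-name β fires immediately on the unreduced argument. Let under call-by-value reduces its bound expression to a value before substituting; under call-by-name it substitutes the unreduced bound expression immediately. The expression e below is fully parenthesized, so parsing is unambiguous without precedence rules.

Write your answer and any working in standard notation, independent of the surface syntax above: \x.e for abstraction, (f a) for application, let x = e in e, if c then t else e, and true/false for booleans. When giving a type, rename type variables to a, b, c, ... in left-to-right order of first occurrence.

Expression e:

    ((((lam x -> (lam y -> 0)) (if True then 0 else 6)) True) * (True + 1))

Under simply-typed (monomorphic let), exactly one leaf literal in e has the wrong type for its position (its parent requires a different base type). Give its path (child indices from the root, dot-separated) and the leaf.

Working:
\y._ : b -> Int
\x._ : a -> b -> Int
  unify Bool ~ Bool
  unify Int ~ Int
  unify a -> b -> Int ~ Int -> c
  unify a ~ Int
  unify b -> Int ~ c
_ _ : b -> Int
  unify b -> Int ~ Bool -> d
  unify b ~ Bool
  unify Int ~ d
_ _ : Int
  unify Int ~ Int
  unify Bool ~ Int
  FAIL: mismatch Bool ~ Int

Answer: 1.0 : true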